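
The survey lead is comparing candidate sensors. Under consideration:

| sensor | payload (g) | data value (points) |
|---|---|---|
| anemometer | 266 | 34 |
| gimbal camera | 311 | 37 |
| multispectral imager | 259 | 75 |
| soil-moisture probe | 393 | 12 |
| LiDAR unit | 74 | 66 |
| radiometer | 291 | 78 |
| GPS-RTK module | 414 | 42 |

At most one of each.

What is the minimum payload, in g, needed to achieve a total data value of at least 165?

Look for the lowest-payload combination reaching 165.
anemometer + multispectral imager + LiDAR unit: 175 data value at 599 g.
Below 599 g the best achievable stays under 165.

599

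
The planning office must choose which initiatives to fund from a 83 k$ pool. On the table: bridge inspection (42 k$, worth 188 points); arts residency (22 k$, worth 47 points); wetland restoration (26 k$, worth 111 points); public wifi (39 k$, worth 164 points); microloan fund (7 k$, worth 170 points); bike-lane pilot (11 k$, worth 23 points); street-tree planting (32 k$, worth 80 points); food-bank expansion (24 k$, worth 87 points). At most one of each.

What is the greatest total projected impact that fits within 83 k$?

Density check — microloan fund 24.29, bridge inspection 4.48, wetland restoration 4.27 are the best per k$.
Taking bridge inspection + wetland restoration + microloan fund: 75 k$ used, 469 in projected impact.

469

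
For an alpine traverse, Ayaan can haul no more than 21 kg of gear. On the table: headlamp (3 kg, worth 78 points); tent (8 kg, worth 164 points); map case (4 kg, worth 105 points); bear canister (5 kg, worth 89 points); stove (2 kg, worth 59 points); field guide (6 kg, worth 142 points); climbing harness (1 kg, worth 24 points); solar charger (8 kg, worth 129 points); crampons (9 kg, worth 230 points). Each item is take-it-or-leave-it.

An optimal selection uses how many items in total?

4

Optimal total is 536.
map case + stove + field guide + crampons hits 536 at 21 kg.
All optima have 4 items.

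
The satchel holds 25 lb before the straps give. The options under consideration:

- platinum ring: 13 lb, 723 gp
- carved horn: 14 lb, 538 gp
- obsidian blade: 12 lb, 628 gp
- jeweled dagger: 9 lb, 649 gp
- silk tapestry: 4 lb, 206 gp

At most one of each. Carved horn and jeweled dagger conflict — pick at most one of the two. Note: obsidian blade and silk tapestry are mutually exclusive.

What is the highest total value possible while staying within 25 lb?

1372

By value per lb: jeweled dagger 72.11, platinum ring 55.62, obsidian blade 52.33 lead.
Platinum ring + jeweled dagger uses 22 of the 25 lb and totals 1372.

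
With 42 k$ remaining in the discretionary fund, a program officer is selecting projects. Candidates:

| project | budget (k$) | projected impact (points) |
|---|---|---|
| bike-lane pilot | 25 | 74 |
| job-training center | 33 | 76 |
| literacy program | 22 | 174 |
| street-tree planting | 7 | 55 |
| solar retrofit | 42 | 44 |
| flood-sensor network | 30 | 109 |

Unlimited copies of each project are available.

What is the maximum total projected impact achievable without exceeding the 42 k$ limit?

330

The ratio heuristic lands on literacy program + 2×street-tree planting (284) but leaves 6 k$ idle.
The 22 k$ tied up in literacy program is better spent on 4×street-tree planting — total rises to 330 (42 k$).
No other feasible combination exceeds 330.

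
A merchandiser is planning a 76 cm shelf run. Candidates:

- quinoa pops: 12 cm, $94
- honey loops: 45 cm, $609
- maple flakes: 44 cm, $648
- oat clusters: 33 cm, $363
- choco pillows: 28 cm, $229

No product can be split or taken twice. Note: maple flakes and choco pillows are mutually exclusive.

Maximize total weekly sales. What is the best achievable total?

838

Density check — maple flakes 14.73, honey loops 13.53, oat clusters 11.00 are the best per cm.
Honey loops + choco pillows uses 73 of the 76 cm and totals 838.
The spare 3 cm is too small for any remaining product, and no feasible exchange beats 838.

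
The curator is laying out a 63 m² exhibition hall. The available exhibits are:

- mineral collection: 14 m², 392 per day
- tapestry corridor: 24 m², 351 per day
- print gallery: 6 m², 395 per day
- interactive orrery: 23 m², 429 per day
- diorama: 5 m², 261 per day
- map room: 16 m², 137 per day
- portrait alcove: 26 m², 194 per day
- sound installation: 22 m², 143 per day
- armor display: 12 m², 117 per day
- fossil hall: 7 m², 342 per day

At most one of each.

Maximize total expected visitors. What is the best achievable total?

The ratio ordering already packs tightly: mineral collection + print gallery + interactive orrery + diorama + fossil hall, 55 m², 1819.
Nothing else within 63 m² beats 1819.

1819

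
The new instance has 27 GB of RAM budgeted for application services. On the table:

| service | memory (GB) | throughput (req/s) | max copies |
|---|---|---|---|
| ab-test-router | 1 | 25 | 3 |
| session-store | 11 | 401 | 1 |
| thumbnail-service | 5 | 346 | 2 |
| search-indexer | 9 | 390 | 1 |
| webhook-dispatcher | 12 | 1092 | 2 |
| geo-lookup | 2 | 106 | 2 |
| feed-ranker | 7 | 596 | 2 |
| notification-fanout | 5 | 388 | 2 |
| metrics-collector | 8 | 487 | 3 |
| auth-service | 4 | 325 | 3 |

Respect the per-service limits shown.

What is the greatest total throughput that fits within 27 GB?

Density check — webhook-dispatcher 91.00, feed-ranker 85.14, auth-service 81.25, notification-fanout 77.60 are the best per GB.
A density-first pass picks ab-test-router + 2×webhook-dispatcher + geo-lookup — 2315 at 27 GB.
But webhook-dispatcher + feed-ranker + 2×auth-service fits in 27 GB and reaches 2338.
Every other selection either busts 27 GB or exceeds an availability limit or fails to beat 2338.

2338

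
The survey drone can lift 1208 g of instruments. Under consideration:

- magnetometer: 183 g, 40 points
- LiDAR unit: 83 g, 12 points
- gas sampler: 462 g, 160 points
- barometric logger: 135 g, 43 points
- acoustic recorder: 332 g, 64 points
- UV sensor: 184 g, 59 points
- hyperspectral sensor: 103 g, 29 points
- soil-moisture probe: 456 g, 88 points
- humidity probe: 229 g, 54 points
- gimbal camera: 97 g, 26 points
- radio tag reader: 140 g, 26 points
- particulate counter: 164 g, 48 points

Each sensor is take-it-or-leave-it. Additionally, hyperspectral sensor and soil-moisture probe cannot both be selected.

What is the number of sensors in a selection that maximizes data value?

6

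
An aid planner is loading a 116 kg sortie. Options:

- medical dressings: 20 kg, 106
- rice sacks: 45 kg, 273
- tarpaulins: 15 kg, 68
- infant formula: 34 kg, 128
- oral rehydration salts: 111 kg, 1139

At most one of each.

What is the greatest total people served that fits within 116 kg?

1139

By people served per kg: oral rehydration salts 10.26, rice sacks 6.07, medical dressings 5.30, tarpaulins 4.53 lead.
Best packing: oral rehydration salts — 111 kg, 1139 total.
Every other selection either busts 116 kg or fails to beat 1139.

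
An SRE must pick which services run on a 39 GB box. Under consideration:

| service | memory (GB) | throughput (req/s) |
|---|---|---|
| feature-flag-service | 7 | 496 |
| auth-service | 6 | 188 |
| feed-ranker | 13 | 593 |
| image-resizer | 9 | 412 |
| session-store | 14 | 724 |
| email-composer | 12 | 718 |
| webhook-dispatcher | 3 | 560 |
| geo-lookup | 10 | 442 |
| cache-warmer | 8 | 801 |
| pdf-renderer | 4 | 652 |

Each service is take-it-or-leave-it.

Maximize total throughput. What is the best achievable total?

Density check — webhook-dispatcher 186.67, pdf-renderer 163.00, cache-warmer 100.12, feature-flag-service 70.86 are the best per GB.
Filling by ratio: feature-flag-service + email-composer + webhook-dispatcher + cache-warmer + pdf-renderer for 3227, with 5 GB left unused.
Dropping email-composer frees 12 GB; slotting in session-store (14 GB) lifts the total to 3233 at 36 GB.
An exhaustive check of the 1024 subsets confirms 3233.

3233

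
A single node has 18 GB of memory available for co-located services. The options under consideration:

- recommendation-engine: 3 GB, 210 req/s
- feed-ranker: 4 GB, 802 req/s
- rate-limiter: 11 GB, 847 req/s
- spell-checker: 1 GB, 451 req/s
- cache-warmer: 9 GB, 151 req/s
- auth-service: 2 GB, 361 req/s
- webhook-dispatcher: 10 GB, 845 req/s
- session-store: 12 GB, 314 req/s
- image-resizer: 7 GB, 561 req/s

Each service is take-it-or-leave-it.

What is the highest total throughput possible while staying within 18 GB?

Greedy by ratio would take feed-ranker + spell-checker + auth-service + webhook-dispatcher: 17 GB used, total 2459.
Replace webhook-dispatcher with rate-limiter: the trade gains 2 net, giving 2461 at 18 GB.
The closest alternative, feed-ranker + spell-checker + auth-service + webhook-dispatcher, reaches only 2459.

2461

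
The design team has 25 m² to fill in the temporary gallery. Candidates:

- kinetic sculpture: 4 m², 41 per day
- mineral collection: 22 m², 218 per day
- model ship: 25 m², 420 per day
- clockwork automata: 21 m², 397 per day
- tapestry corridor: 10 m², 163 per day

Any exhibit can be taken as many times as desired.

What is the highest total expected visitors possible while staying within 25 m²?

438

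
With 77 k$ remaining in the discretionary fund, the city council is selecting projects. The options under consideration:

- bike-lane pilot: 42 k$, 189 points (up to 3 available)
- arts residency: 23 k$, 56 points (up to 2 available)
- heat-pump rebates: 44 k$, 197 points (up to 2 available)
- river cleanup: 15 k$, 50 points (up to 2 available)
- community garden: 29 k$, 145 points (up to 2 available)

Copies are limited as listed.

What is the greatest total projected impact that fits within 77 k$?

342

Greedy by ratio would take river cleanup + 2×community garden: 73 k$ used, total 340.
Replace river cleanup and community garden with heat-pump rebates: the trade gains 2 net, giving 342 at 73 k$.
No other feasible combination exceeds 342.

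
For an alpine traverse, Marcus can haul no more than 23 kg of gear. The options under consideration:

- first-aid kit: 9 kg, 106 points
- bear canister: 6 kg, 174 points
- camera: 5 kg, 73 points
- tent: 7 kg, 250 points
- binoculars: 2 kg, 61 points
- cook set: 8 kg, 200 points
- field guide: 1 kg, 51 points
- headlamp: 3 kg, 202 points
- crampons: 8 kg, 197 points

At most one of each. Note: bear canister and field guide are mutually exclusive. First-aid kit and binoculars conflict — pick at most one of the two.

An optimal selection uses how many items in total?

5

Best achievable utility is 764.
One optimal bundle: tent + binoculars + cook set + field guide + headlamp (21 kg).
All optima have 5 items.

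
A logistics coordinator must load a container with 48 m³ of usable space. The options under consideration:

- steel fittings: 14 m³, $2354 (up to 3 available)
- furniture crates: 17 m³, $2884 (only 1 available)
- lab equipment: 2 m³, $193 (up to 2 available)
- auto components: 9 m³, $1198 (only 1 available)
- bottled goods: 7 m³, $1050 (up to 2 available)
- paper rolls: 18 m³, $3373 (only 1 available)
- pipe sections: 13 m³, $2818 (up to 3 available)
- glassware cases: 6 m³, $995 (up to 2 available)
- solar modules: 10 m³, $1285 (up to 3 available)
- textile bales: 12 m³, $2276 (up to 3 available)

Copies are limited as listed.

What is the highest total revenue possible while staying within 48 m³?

9697

Taking the top-ratio shipments first gives lab equipment + 3×pipe sections + glassware cases for 9642 (47 m³).
The 6 m³ tied up in glassware cases is better spent on bottled goods — total rises to 9697 (48 m³).
Nothing else within 48 m³ beats 9697.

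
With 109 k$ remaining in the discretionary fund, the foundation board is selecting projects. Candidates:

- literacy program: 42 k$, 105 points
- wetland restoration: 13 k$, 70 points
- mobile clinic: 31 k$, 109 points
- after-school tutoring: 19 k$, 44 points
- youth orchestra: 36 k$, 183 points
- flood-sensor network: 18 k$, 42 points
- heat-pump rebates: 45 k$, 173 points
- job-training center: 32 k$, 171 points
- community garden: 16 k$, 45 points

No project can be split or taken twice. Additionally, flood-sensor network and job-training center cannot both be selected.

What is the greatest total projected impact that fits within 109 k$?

469

Wetland restoration + youth orchestra + job-training center + community garden uses 97 of the 109 k$ and totals 469.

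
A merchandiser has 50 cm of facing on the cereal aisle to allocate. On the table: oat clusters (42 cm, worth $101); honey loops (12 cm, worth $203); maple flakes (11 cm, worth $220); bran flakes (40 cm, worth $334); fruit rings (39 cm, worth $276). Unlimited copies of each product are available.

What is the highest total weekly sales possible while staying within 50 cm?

880

Best packing: 4×maple flakes — 44 cm, 880 total.
No other feasible combination exceeds 880.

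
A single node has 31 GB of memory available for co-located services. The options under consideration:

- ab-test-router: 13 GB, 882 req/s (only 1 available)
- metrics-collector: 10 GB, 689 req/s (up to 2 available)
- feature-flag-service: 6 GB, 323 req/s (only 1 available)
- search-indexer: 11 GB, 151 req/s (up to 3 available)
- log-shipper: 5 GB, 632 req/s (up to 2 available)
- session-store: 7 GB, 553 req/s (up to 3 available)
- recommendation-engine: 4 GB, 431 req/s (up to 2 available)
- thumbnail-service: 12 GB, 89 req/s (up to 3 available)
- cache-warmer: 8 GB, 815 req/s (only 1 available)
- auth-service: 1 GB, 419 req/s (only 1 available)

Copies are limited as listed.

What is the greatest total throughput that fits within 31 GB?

A density-first pass picks 2×log-shipper + 2×recommendation-engine + cache-warmer + auth-service — 3360 at 27 GB.
The 4 GB tied up in recommendation-engine is better spent on session-store — total rises to 3482 (30 GB).

3482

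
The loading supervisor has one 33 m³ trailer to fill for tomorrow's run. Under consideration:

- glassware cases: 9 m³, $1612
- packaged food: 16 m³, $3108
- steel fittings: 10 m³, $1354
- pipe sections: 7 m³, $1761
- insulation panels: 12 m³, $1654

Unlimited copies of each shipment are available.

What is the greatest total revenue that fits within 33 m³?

Taking 4×pipe sections: 28 m³ used, 7044 in revenue.

7044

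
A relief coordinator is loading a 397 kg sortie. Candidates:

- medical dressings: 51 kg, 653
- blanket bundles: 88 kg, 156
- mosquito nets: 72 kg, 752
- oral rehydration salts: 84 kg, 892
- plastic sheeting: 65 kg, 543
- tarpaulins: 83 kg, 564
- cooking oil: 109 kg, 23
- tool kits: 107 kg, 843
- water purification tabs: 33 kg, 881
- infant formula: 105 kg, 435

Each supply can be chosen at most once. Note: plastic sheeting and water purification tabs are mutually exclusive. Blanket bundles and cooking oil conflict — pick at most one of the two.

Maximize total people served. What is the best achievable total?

By people served per kg: water purification tabs 26.70, medical dressings 12.80, oral rehydration salts 10.62, mosquito nets 10.44 lead.
Best packing: medical dressings + mosquito nets + oral rehydration salts + tool kits + water purification tabs — 347 kg, 4021 total.
The spare 50 kg is too small for any remaining supply, and no feasible exchange beats 4021.

4021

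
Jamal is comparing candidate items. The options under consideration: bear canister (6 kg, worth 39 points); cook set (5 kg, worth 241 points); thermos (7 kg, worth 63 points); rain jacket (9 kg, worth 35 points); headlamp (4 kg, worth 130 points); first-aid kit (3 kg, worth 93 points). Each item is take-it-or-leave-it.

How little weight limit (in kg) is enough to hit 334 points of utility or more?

8

Need the lightest bundle worth ≥ 334.
Taking cook set + first-aid kit gives 334 (≥ 334) for 8 kg.
Below 8 kg the best achievable stays under 334.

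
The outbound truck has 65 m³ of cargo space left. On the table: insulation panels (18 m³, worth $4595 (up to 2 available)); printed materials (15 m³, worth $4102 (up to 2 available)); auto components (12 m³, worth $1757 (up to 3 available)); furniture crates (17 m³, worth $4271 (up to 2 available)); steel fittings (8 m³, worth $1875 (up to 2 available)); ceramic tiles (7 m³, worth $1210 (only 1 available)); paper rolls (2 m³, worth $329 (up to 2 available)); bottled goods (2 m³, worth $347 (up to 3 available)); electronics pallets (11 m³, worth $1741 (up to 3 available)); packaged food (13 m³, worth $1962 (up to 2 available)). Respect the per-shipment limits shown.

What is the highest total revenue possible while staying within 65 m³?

Density check — printed materials 273.47, insulation panels 255.28, furniture crates 251.24 are the best per m³.
Insulation panels + 2×printed materials + furniture crates uses 65 of the 65 m³ and totals 17070.
No other feasible combination exceeds 17070.

17070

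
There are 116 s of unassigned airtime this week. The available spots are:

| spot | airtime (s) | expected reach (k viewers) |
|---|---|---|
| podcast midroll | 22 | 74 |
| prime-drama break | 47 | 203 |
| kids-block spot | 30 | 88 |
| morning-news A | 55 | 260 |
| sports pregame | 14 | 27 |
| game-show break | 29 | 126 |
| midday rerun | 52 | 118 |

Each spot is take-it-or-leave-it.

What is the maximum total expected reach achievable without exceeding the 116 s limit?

490

Filling by ratio: podcast midroll + morning-news A + game-show break for 460, with 10 s left unused.
Replace podcast midroll and game-show break with prime-drama break + sports pregame: the trade gains 30 net, giving 490 at 116 s.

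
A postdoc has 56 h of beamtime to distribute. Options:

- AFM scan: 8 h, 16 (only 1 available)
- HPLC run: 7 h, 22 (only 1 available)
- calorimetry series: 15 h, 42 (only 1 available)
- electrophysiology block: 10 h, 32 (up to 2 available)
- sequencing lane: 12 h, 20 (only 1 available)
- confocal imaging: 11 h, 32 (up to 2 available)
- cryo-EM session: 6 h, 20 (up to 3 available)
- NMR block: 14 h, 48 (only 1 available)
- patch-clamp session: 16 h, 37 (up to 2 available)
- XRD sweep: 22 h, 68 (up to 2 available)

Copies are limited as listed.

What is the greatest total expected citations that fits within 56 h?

180

Greedy by ratio would take 2×electrophysiology block + 3×cryo-EM session + NMR block: 52 h used, total 172.
Replace 3×cryo-EM session with XRD sweep: the trade gains 8 net, giving 180 at 56 h.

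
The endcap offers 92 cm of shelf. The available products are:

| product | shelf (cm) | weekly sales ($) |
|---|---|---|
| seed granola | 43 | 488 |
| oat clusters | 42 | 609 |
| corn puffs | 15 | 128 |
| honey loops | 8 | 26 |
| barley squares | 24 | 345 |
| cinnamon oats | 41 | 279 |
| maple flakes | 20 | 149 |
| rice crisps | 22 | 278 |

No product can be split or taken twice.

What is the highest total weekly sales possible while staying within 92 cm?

By weekly sales per cm: oat clusters 14.50, barley squares 14.38, rice crisps 12.64 lead.
Taking oat clusters + barley squares + rice crisps: 88 cm used, 1232 in weekly sales.

1232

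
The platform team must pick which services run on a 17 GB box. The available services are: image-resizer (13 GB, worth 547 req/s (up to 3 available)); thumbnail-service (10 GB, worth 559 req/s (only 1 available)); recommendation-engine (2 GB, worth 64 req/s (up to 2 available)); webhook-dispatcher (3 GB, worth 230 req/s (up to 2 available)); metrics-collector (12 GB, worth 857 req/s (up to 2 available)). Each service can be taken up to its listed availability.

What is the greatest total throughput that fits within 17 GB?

1151

Density check — webhook-dispatcher 76.67, metrics-collector 71.42, thumbnail-service 55.90, image-resizer 42.08 are the best per GB.
Taking the top-ratio services first gives thumbnail-service + 2×webhook-dispatcher for 1019 (16 GB).
Dropping thumbnail-service and webhook-dispatcher frees 13 GB; slotting in recommendation-engine + metrics-collector (14 GB) lifts the total to 1151 at 17 GB.
Every other selection either busts 17 GB or exceeds an availability limit or fails to beat 1151.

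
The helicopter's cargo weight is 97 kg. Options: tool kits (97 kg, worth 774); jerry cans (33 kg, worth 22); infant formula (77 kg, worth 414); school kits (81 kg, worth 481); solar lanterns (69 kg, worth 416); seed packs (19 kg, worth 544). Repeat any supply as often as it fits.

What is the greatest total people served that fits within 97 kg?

Best packing: 5×seed packs — 95 kg, 2720 total.

2720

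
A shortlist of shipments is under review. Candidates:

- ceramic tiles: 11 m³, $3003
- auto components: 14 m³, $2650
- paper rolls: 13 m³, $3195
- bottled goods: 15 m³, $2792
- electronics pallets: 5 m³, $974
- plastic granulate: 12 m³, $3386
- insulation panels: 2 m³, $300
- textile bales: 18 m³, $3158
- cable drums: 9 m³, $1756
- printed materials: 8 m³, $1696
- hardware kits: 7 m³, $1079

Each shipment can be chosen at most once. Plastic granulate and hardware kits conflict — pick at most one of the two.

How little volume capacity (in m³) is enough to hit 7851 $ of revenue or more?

Need the lightest bundle worth ≥ 7851.
Taking ceramic tiles + plastic granulate + printed materials gives 8085 (≥ 7851) for 31 m³.
Below 31 m³ the best achievable stays under 7851.

31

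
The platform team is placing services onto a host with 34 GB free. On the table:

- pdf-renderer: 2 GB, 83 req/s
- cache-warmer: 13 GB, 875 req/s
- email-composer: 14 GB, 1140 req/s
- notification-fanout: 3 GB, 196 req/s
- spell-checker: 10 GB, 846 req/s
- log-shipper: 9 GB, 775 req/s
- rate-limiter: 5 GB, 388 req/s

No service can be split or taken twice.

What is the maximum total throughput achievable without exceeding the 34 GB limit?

2761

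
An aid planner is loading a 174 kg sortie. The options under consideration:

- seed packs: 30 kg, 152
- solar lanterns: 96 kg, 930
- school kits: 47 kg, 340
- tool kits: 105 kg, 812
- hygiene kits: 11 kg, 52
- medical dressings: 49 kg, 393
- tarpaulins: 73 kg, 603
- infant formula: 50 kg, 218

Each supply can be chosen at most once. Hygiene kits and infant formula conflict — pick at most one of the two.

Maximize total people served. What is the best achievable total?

1533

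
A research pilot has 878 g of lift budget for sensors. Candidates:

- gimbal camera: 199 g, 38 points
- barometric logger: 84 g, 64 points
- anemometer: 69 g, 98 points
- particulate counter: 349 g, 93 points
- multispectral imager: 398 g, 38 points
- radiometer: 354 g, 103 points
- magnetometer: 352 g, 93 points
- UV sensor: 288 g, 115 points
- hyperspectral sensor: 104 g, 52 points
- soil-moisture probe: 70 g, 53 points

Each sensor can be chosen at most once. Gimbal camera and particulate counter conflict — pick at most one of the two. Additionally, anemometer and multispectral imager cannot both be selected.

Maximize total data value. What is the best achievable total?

433

Taking the top-ratio sensors first gives gimbal camera + barometric logger + anemometer + UV sensor + hyperspectral sensor + soil-moisture probe for 420 (814 g).
Replace gimbal camera and hyperspectral sensor with radiometer: the trade gains 13 net, giving 433 at 865 g.
An exhaustive check of the 1024 subsets confirms 433.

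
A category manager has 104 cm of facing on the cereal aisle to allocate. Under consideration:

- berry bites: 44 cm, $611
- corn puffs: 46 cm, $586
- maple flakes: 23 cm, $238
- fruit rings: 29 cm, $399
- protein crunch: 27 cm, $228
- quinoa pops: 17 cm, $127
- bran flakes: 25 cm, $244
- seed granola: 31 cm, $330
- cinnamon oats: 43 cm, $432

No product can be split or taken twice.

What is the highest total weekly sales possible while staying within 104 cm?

1340

Berry bites + fruit rings + seed granola uses 104 of the 104 cm and totals 1340.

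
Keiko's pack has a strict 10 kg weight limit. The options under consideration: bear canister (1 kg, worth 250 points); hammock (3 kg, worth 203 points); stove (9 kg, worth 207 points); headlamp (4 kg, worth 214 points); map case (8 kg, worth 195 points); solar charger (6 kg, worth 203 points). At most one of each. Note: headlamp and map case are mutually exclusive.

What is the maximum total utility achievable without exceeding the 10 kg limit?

667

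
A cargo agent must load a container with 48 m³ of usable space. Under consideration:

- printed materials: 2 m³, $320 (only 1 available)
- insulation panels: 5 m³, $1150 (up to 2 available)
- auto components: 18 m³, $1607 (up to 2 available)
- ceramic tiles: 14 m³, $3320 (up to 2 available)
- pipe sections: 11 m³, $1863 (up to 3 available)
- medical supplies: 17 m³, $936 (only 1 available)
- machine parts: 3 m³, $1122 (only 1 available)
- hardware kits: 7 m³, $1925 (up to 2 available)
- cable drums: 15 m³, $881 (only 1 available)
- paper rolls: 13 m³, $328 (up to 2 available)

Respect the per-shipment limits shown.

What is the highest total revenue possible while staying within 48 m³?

Density check — machine parts 374.00, hardware kits 275.00, ceramic tiles 237.14 are the best per m³.
Filling by ratio: printed materials + 2×ceramic tiles + machine parts + 2×hardware kits for 11932, with 1 m³ left unused.
Dropping printed materials and hardware kits frees 9 m³; slotting in 2×insulation panels (10 m³) lifts the total to 11987 at 48 m³.
Every other selection either busts 48 m³ or exceeds an availability limit or fails to beat 11987.

11987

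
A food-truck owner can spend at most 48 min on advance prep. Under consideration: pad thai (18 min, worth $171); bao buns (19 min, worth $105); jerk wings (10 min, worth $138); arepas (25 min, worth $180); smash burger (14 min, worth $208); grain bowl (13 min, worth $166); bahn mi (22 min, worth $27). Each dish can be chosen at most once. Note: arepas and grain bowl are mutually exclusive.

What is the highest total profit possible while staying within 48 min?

545

Density check — smash burger 14.86, jerk wings 13.80, grain bowl 12.77, pad thai 9.50 are the best per min.
Taking the top-ratio dishes first gives jerk wings + smash burger + grain bowl for 512 (37 min).
The 10 min tied up in jerk wings is better spent on pad thai — total rises to 545 (45 min).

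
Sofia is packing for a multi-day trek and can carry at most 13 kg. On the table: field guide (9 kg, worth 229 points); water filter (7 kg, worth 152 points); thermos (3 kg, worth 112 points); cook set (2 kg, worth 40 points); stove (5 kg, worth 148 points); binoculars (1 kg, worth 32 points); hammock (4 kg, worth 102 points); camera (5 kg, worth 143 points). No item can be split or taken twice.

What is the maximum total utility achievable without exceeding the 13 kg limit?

Taking the top-ratio items first gives thermos + stove + binoculars + hammock for 394 (13 kg).
Replace binoculars and hammock with camera: the trade gains 9 net, giving 403 at 13 kg.
That's the maximum — no swap from here does better than 403.

403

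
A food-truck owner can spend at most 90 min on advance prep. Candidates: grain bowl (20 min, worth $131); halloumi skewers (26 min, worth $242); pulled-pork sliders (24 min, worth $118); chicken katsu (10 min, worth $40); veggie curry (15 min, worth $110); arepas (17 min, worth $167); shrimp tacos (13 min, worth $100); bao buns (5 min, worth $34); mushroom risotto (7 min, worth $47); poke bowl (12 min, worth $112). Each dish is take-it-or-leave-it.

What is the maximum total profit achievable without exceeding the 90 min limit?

778

The ratio heuristic lands on halloumi skewers + veggie curry + arepas + shrimp tacos + bao buns + poke bowl (765) but leaves 2 min idle.
The 5 min tied up in bao buns is better spent on mushroom risotto — total rises to 778 (90 min).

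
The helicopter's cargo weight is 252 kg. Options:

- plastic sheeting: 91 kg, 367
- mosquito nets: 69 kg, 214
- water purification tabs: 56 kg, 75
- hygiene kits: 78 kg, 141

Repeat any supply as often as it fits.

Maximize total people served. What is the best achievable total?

948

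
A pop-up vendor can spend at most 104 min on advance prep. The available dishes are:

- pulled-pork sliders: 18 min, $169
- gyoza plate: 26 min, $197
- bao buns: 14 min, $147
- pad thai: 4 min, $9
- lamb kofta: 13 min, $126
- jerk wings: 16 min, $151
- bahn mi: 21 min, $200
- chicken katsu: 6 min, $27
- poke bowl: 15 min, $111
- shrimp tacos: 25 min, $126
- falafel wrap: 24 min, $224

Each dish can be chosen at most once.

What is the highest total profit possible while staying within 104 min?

959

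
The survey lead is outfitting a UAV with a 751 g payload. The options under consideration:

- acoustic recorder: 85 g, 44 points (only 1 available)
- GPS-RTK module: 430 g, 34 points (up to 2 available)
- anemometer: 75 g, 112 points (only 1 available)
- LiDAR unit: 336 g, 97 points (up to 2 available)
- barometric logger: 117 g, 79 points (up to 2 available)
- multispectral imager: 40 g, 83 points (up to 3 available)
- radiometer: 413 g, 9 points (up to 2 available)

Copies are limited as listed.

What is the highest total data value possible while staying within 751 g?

Density check — multispectral imager 2.08, anemometer 1.49, barometric logger 0.68 are the best per g.
A density-first pass picks acoustic recorder + anemometer + 2×barometric logger + 3×multispectral imager — 563 at 514 g.
The 117 g tied up in barometric logger is better spent on LiDAR unit — total rises to 581 (733 g).
Every other selection either busts 751 g or exceeds an availability limit or fails to beat 581.

581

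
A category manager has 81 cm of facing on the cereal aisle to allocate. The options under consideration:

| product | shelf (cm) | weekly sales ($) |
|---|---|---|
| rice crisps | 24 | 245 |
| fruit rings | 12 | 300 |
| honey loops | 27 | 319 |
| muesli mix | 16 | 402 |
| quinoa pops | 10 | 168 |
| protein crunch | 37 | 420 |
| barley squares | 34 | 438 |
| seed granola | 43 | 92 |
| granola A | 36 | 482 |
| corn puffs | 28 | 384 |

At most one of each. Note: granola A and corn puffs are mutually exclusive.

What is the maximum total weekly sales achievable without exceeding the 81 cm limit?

By weekly sales per cm: muesli mix 25.12, fruit rings 25.00, quinoa pops 16.80 lead.
Taking the top-ratio products first gives fruit rings + muesli mix + quinoa pops + corn puffs for 1254 (66 cm).
Dropping corn puffs frees 28 cm; slotting in granola A (36 cm) lifts the total to 1352 at 74 cm.
Every other selection either busts 81 cm or breaks a pairing rule or fails to beat 1352.

1352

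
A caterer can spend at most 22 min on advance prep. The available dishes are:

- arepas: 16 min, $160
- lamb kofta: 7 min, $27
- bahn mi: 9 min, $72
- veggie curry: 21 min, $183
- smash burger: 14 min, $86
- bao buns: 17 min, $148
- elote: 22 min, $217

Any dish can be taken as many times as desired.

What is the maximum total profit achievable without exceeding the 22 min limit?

217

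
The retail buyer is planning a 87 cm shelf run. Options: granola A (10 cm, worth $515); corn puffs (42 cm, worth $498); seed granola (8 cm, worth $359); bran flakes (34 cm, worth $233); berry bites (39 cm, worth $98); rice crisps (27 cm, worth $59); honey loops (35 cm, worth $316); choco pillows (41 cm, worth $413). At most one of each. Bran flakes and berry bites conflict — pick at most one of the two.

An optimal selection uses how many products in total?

4

Optimal total is 1431.
granola A + corn puffs + seed granola + rice crisps hits 1431 at 87 cm.
All optima have 4 products.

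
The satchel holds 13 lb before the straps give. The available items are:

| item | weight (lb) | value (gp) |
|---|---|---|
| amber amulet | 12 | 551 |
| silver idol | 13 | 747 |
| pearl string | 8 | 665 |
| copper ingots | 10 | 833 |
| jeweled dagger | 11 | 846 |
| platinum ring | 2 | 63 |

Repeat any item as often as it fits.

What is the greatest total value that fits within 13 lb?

909

By value per lb: copper ingots 83.30, pearl string 83.12, jeweled dagger 76.91, silver idol 57.46 lead.
The ratio heuristic lands on copper ingots + platinum ring (896) but leaves 1 lb idle.
The 10 lb tied up in copper ingots is better spent on jeweled dagger — total rises to 909 (13 lb).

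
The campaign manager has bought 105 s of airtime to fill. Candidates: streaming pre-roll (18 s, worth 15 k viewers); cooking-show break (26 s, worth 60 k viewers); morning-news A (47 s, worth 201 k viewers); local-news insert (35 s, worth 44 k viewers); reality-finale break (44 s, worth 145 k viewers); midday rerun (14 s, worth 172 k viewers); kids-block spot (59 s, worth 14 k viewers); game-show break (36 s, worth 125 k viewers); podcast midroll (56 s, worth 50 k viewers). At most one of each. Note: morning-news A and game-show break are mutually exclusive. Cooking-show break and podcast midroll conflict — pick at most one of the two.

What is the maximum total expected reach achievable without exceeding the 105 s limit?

Ranking by ratio (expected reach/s): midday rerun 12.29, morning-news A 4.28, game-show break 3.47, reality-finale break 3.30.
Taking morning-news A + reality-finale break + midday rerun: 105 s used, 518 in expected reach.

518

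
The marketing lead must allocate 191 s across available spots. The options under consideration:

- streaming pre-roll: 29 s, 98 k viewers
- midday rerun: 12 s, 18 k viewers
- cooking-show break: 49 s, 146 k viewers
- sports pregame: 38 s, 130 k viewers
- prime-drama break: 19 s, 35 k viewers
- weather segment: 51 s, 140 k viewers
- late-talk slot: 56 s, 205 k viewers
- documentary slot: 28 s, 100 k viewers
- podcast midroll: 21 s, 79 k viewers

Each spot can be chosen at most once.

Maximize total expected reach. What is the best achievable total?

647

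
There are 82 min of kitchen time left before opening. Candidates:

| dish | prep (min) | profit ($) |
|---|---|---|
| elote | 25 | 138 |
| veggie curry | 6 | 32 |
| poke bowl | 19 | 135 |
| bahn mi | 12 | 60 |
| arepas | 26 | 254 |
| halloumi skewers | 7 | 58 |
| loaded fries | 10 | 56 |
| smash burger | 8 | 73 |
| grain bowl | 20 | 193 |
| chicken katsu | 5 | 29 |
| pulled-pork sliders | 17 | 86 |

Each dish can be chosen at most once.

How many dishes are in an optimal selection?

5

The maximum profit within 82 min is 713.
For example poke bowl + arepas + halloumi skewers + smash burger + grain bowl achieves it, using 80 min.
Every optimal selection uses 5 dishes.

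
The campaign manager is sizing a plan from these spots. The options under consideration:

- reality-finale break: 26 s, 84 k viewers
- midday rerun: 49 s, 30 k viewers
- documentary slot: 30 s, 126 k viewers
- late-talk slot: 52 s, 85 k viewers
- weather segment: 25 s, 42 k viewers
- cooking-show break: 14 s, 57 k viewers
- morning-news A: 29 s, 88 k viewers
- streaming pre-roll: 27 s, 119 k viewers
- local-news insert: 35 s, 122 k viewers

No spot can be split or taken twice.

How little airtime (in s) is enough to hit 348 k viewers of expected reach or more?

Need the lightest bundle worth ≥ 348.
Taking documentary slot + streaming pre-roll + local-news insert gives 367 (≥ 348) for 92 s.
No combination under 92 s hits 348.

92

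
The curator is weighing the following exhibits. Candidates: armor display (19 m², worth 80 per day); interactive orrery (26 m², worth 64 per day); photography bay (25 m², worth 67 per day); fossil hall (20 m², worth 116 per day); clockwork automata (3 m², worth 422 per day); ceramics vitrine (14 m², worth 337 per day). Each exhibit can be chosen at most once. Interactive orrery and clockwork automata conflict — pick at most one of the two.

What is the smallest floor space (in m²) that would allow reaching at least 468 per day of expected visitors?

Look for the lowest-floor combination reaching 468.
Taking clockwork automata + ceramics vitrine gives 759 (≥ 468) for 17 m².
Below 17 m² the best achievable stays under 468.

17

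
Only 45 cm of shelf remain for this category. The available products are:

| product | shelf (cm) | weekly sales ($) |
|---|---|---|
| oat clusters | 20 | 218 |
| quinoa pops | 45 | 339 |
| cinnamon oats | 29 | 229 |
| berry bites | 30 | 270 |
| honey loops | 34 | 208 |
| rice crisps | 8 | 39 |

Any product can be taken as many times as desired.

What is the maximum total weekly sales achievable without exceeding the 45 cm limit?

436

Density check — oat clusters 10.90, berry bites 9.00, cinnamon oats 7.90, quinoa pops 7.53 are the best per cm.
Taking 2×oat clusters: 40 cm used, 436 in weekly sales.
The spare 5 cm is too small for any remaining product, and no exchange beats 436.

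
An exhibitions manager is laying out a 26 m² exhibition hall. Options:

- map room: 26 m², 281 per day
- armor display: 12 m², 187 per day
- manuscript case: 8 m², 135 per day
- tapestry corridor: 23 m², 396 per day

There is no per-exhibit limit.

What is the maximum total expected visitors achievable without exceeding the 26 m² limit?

By expected visitors per m²: tapestry corridor 17.22, manuscript case 16.88, armor display 15.58 lead.
Filling by ratio: tapestry corridor for 396, with 3 m² left unused.
Dropping tapestry corridor frees 23 m²; slotting in 3×manuscript case (24 m²) lifts the total to 405 at 24 m².
That's the maximum — no swap from here does better than 405.

405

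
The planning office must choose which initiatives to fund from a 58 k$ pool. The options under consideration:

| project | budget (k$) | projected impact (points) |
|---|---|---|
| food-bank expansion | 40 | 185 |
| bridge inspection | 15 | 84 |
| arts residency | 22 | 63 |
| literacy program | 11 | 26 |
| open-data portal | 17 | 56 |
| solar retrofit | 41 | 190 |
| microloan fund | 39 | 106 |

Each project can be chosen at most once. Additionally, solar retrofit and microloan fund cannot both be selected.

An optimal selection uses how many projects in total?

Optimal total is 274.
bridge inspection + solar retrofit hits 274 at 56 k$.
Any selection reaching 274 contains exactly 2 projects.

2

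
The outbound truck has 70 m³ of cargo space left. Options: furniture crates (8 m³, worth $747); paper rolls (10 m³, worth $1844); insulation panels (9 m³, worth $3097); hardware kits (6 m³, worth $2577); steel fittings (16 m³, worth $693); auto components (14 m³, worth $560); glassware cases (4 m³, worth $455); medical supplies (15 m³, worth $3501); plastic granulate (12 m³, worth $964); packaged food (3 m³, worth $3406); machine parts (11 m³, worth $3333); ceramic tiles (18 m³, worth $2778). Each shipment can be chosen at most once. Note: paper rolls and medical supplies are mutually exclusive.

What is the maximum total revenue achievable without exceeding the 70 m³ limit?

19439

Best packing: furniture crates + insulation panels + hardware kits + medical supplies + packaged food + machine parts + ceramic tiles — 70 m³, 19439 total.
Every other selection either busts 70 m³ or breaks a pairing rule or fails to beat 19439.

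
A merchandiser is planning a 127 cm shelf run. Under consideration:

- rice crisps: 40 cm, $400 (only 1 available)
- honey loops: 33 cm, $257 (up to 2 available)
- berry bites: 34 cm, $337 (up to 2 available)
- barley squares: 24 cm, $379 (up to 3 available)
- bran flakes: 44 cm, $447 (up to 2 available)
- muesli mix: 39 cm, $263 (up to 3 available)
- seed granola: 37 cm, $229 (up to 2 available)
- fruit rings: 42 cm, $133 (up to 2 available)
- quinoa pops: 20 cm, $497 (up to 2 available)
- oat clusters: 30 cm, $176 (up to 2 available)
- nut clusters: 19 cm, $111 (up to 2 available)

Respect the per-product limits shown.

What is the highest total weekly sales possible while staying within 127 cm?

2131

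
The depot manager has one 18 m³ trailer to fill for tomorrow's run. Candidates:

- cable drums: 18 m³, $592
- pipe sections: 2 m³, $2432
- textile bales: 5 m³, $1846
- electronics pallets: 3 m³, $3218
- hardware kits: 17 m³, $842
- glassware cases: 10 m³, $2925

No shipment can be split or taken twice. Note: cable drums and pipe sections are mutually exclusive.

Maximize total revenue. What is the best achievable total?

8575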